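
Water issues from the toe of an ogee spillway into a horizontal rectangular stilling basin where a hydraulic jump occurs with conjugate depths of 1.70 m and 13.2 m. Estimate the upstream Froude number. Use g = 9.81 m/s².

Fr₁ = 5.83

For a rectangular channel the momentum equation gives q² = ½·g·y₁·y₂·(y₁ + y₂) = ½×9.81×1.70×13.2×14.9 = 1640.
q = √1640 = 40.5 m²/s.
V₁ = q/y₁ = 23.8 m/s; Fr₁ = V₁/√(g·y₁) = 5.83.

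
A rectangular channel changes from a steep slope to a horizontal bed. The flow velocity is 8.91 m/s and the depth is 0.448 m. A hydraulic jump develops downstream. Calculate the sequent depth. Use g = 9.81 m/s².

Fr₁ = V₁/√(g·y₁) = 8.91/√(9.81×0.448) = 4.25.
Bélanger equation: y₂/y₁ = ½[√(1 + 8Fr₁²) − 1] = ½[√145.5 − 1] = 5.53.
y₂ = 5.53 × 0.448 = 2.48 m.

y₂ = 2.48 m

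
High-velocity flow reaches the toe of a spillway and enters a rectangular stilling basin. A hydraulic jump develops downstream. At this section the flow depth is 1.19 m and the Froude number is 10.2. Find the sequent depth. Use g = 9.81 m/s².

Fr₁ = 10.2 (given).
By Bélanger, y₂/y₁ = ½[√(1 + 8Fr₁²) − 1] = ½[√833.3 − 1] = 13.9.
y₂ = 13.9 × 1.19 = 16.6 m.

y₂ = 16.6 m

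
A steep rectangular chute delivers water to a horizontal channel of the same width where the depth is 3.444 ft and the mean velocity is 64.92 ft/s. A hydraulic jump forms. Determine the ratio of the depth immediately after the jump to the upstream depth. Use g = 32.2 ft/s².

y₂/y₁ = 8.233

Fr₁ = V₁/√(g·y₁) = 64.92/√(32.2×3.444) = 6.165.
Conjugate-depth relation: y₂/y₁ = ½[√(1 + 8Fr₁²) − 1] = ½[√305.04 − 1] = 8.233.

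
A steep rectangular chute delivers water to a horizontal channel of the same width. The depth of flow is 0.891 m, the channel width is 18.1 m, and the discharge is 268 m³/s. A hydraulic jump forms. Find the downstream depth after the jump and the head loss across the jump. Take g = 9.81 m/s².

y₂ = 6.65 m; ΔE = 8.06 m

q = Q/b = 268/18.1 = 14.8 m²/s; V₁ = q/y₁ = 16.6 m/s. Fr₁ = V₁/√(g·y₁) = 5.62.
From the momentum equation for a rectangular channel, y₂/y₁ = ½[√(1 + 8Fr₁²) − 1] = ½[√253.8 − 1] = 7.46.
y₂ = 7.46 × 0.891 = 6.65 m.
V₂ = q/y₂ = 14.8/6.65 = 2.23 m/s. E₁ = y₁ + V₁²/2g = 15.0 m; E₂ = y₂ + V₂²/2g = 6.90 m. ΔE = E₁ − E₂ = 8.06 m.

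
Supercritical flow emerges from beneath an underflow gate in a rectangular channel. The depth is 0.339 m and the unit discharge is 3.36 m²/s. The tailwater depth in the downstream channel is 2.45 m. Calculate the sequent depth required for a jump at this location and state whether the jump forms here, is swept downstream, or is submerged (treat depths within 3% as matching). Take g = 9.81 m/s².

V₁ = q/y₁ = 3.36/0.339 = 9.91 m/s. Fr₁ = V₁/√(g·y₁) = 9.91/√(9.81×0.339) = 5.44.
From the momentum equation for a rectangular channel, y₂/y₁ = ½[√(1 + 8Fr₁²) − 1] = ½[√237.3 − 1] = 7.20.
y₂ = 7.20 × 0.339 = 2.44 m.
Tailwater y_tw = 2.45 m: y_tw ≈ y₂, so the jump forms here.

y₂ = 2.44 m; the jump forms here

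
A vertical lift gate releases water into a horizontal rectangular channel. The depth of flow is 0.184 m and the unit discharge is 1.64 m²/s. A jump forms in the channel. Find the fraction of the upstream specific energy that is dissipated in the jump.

V₁ = q/y₁ = 1.64/0.184 = 8.91 m/s. Fr₁ = V₁/√(g·y₁) = 8.91/√(9.81×0.184) = 6.63.
Conjugate-depth relation: y₂/y₁ = ½[√(1 + 8Fr₁²) − 1] = ½[√353.1 − 1] = 8.90.
y₂ = 8.90 × 0.184 = 1.64 m.
E₁ = y₁ + V₁²/2g = 4.23 m. ΔE = (y₂ − y₁)³/(4y₁y₂) = 2.55 m. ΔE/E₁ = 2.55/4.23 = 0.601.

ΔE/E₁ = 0.601 (60.1%)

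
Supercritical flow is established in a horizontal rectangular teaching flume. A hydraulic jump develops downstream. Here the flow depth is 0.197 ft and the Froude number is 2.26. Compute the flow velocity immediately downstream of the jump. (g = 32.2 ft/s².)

V₂ = 2.08 ft/s

Fr₁ = 2.26 (given).
Conjugate-depth relation: y₂/y₁ = ½[√(1 + 8Fr₁²) − 1] = ½[√41.86 − 1] = 2.73.
y₂ = 2.73 × 0.197 = 0.539 ft.
V₁ = Fr₁·√(g·y₁) = 2.26×√(32.2×0.197) = 5.69 ft/s; q = V₁·y₁ = 1.12 ft²/s.
V₂ = q/y₂ = 1.12/0.539 = 2.08 ft/s.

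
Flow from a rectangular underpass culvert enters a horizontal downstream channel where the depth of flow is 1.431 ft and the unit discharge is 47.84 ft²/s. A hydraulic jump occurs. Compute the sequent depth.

V₁ = q/y₁ = 47.84/1.431 = 33.43 ft/s. Fr₁ = V₁/√(g·y₁) = 33.43/√(32.2×1.431) = 4.925.
Conjugate-depth relation: y₂/y₁ = ½[√(1 + 8Fr₁²) − 1] = ½[√195.04 − 1] = 6.483.
y₂ = 6.483 × 1.431 = 9.277 ft.

y₂ = 9.277 ft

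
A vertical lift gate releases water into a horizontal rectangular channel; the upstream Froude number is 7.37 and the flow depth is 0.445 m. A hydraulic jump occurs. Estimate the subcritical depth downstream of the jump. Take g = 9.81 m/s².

y₂ = 4.42 m

Fr₁ = 7.37 (given).
Sequent-depth ratio: y₂/y₁ = ½[√(1 + 8Fr₁²) − 1] = ½[√435.5 − 1] = 9.93.
y₂ = 9.93 × 0.445 = 4.42 m.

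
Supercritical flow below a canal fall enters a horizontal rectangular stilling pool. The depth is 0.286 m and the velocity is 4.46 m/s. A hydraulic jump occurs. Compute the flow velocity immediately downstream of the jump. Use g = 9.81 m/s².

V₂ = 1.35 m/s

Fr₁ = V₁/√(g·y₁) = 4.46/√(9.81×0.286) = 2.66.
Sequent-depth ratio: y₂/y₁ = ½[√(1 + 8Fr₁²) − 1] = ½[√57.72 − 1] = 3.30.
y₂ = 3.30 × 0.286 = 0.943 m.
q = V₁·y₁ = 4.46 × 0.286 = 1.28 m²/s.
V₂ = q/y₂ = 1.28/0.943 = 1.35 m/s.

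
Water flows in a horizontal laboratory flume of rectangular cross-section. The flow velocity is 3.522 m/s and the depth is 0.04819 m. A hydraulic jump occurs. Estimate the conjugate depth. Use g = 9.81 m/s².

Fr₁ = V₁/√(g·y₁) = 3.522/√(9.81×0.04819) = 5.122.
From the momentum equation for a rectangular channel, y₂/y₁ = ½[√(1 + 8Fr₁²) − 1] = ½[√210.91 − 1] = 6.761.
y₂ = 6.761 × 0.04819 = 0.3258 m.

y₂ = 0.3258 m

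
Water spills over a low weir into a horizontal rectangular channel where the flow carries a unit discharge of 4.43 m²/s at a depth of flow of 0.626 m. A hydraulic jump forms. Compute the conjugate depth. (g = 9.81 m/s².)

V₁ = q/y₁ = 4.43/0.626 = 7.08 m/s. Fr₁ = V₁/√(g·y₁) = 7.08/√(9.81×0.626) = 2.86.
Sequent-depth ratio: y₂/y₁ = ½[√(1 + 8Fr₁²) − 1] = ½[√66.24 − 1] = 3.57.
y₂ = 3.57 × 0.626 = 2.23 m.

y₂ = 2.23 m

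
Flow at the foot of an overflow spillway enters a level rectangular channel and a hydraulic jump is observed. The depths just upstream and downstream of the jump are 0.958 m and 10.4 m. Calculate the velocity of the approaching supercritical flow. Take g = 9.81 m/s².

For a rectangular channel the momentum equation gives q² = ½·g·y₁·y₂·(y₁ + y₂) = ½×9.81×0.958×10.4×11.4 = 555.
q = √555 = 23.6 m²/s.
V₁ = q/y₁ = 23.6/0.958 = 24.6 m/s.

V₁ = 24.6 m/s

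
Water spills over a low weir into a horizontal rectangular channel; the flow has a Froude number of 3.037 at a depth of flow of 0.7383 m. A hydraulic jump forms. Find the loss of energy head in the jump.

Fr₁ = 3.037 (given).
Sequent-depth ratio: y₂/y₁ = ½[√(1 + 8Fr₁²) − 1] = ½[√74.787 − 1] = 3.824.
y₂ = 3.824 × 0.7383 = 2.823 m.
Head loss: ΔE = (y₂ − y₁)³/(4y₁y₂) = (2.823 − 0.7383)³/(4×0.7383×2.823) = 9.063/8.338 = 1.087 m.

ΔE = 1.087 m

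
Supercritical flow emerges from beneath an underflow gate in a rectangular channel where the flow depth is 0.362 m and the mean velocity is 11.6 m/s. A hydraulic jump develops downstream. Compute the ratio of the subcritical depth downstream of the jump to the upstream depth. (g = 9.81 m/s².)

y₂/y₁ = 8.22

Fr₁ = V₁/√(g·y₁) = 11.6/√(9.81×0.362) = 6.16.
Sequent-depth ratio: y₂/y₁ = ½[√(1 + 8Fr₁²) − 1] = ½[√304.1 − 1] = 8.22.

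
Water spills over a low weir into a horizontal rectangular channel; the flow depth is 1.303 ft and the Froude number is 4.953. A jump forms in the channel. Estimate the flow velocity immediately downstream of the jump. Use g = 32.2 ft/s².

V₂ = 4.919 ft/s

Fr₁ = 4.953 (given).
Sequent-depth ratio: y₂/y₁ = ½[√(1 + 8Fr₁²) − 1] = ½[√197.26 − 1] = 6.522.
y₂ = 6.522 × 1.303 = 8.499 ft.
V₁ = Fr₁·√(g·y₁) = 4.953×√(32.2×1.303) = 32.08 ft/s; q = V₁·y₁ = 41.80 ft²/s.
V₂ = q/y₂ = 41.80/8.499 = 4.919 ft/s.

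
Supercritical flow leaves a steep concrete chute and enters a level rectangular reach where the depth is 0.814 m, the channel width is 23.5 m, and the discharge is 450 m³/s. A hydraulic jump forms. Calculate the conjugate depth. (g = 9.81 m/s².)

q = Q/b = 450/23.5 = 19.1 m²/s; V₁ = q/y₁ = 23.5 m/s. Fr₁ = V₁/√(g·y₁) = 8.32.
Bélanger equation: y₂/y₁ = ½[√(1 + 8Fr₁²) − 1] = ½[√555.4 − 1] = 11.3.
y₂ = 11.3 × 0.814 = 9.18 m.

y₂ = 9.18 m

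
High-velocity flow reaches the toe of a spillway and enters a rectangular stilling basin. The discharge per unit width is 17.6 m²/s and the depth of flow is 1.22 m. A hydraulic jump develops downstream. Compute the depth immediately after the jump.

V₁ = q/y₁ = 17.6/1.22 = 14.4 m/s. Fr₁ = V₁/√(g·y₁) = 14.4/√(9.81×1.22) = 4.17.
Bélanger equation: y₂/y₁ = ½[√(1 + 8Fr₁²) − 1] = ½[√140.1 − 1] = 5.42.
y₂ = 5.42 × 1.22 = 6.61 m.

y₂ = 6.61 m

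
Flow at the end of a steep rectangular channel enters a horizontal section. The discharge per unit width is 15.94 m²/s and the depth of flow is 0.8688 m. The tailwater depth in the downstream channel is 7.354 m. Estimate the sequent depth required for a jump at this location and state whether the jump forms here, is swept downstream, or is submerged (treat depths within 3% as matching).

y₂ = 7.299 m; the jump forms here

V₁ = q/y₁ = 15.94/0.8688 = 18.35 m/s. Fr₁ = V₁/√(g·y₁) = 18.35/√(9.81×0.8688) = 6.285.
Conjugate-depth relation: y₂/y₁ = ½[√(1 + 8Fr₁²) − 1] = ½[√316.96 − 1] = 8.402.
y₂ = 8.402 × 0.8688 = 7.299 m.
Tailwater y_tw = 7.354 m: y_tw ≈ y₂, so the jump forms here.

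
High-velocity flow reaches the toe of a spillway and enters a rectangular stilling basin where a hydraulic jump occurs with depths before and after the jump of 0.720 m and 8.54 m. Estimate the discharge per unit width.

For a rectangular channel the momentum equation gives q² = ½·g·y₁·y₂·(y₁ + y₂) = ½×9.81×0.720×8.54×9.26 = 279.
q = √279 = 16.7 m²/s.

q = 16.7 m²/s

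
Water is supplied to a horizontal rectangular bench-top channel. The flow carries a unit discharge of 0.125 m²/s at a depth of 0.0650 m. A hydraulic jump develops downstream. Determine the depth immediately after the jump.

y₂ = 0.191 m

V₁ = q/y₁ = 0.125/0.0650 = 1.92 m/s. Fr₁ = V₁/√(g·y₁) = 1.92/√(9.81×0.0650) = 2.41.
From the momentum equation for a rectangular channel, y₂/y₁ = ½[√(1 + 8Fr₁²) − 1] = ½[√47.40 − 1] = 2.94.
y₂ = 2.94 × 0.0650 = 0.191 m.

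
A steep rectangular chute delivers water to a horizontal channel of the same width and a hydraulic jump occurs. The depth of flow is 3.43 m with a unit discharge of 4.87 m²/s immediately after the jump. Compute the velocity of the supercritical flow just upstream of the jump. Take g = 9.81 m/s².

V₁ = 13.1 m/s

V₂ = q/y₂ = 4.87/3.43 = 1.42 m/s; Fr₂ = V₂/√(g·y₂) = 0.245.
From the momentum equation (using Fr₂), y₁/y₂ = ½[√(1 + 8Fr₂²) − 1] = ½[√1.479 − 1] = 0.108.
y₁ = 0.108 × 3.43 = 0.371 m.
V₁ = q/y₁ = 4.87/0.371 = 13.1 m/s.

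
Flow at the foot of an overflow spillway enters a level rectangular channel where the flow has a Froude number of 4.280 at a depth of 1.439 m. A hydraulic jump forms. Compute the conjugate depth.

Fr₁ = 4.280 (given).
From the momentum equation for a rectangular channel, y₂/y₁ = ½[√(1 + 8Fr₁²) − 1] = ½[√147.55 − 1] = 5.573.
y₂ = 5.573 × 1.439 = 8.020 m.

y₂ = 8.020 m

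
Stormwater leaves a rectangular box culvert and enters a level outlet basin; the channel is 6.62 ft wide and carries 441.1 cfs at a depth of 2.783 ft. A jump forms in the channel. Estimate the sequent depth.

y₂ = 8.660 ft

q = Q/b = 441.1/6.62 = 66.63 ft²/s; V₁ = q/y₁ = 23.94 ft/s. Fr₁ = V₁/√(g·y₁) = 2.529.
Sequent-depth ratio: y₂/y₁ = ½[√(1 + 8Fr₁²) − 1] = ½[√52.174 − 1] = 3.112.
y₂ = 3.112 × 2.783 = 8.660 ft.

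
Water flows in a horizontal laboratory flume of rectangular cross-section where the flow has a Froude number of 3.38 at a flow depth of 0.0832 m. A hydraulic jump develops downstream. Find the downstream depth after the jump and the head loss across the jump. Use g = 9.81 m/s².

y₂ = 0.358 m; ΔE = 0.175 m

Fr₁ = 3.38 (given).
Sequent-depth ratio: y₂/y₁ = ½[√(1 + 8Fr₁²) − 1] = ½[√92.40 − 1] = 4.31.
y₂ = 4.31 × 0.0832 = 0.358 m.
Head loss: ΔE = (y₂ − y₁)³/(4y₁y₂) = (0.358 − 0.0832)³/(4×0.0832×0.358) = 0.0208/0.119 = 0.175 m.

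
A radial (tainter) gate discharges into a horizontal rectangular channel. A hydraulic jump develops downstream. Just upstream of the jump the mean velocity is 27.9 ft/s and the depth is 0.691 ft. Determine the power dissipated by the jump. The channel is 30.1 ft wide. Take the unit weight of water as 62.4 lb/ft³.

P = 470 hp

Fr₁ = V₁/√(g·y₁) = 27.9/√(32.2×0.691) = 5.91.
From the momentum equation for a rectangular channel, y₂/y₁ = ½[√(1 + 8Fr₁²) − 1] = ½[√280.9 − 1] = 7.88.
y₂ = 7.88 × 0.691 = 5.44 ft.
q = V₁·y₁ = 27.9 × 0.691 = 19.3 ft²/s. V₂ = q/y₂ = 19.3/5.44 = 3.54 ft/s. E₁ = y₁ + V₁²/2g = 12.8 ft; E₂ = y₂ + V₂²/2g = 5.64 ft. ΔE = E₁ − E₂ = 7.14 ft.
Q = q·b = 19.3 × 30.1 = 580 cfs. P = γ·Q·ΔE/550 = 62.4 × 580 × 7.14 / 550 = 470 hp.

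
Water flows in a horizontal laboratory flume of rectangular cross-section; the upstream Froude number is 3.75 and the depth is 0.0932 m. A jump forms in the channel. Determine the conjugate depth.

Fr₁ = 3.75 (given).
By Bélanger, y₂/y₁ = ½[√(1 + 8Fr₁²) − 1] = ½[√113.5 − 1] = 4.83.
y₂ = 4.83 × 0.0932 = 0.450 m.

y₂ = 0.450 m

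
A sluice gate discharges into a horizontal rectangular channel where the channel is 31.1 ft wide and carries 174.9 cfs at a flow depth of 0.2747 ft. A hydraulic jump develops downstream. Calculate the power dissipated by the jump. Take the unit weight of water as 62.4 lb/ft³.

P = 82.67 hp

q = Q/b = 174.9/31.1 = 5.624 ft²/s; V₁ = q/y₁ = 20.47 ft/s. Fr₁ = V₁/√(g·y₁) = 6.884.
Conjugate-depth relation: y₂/y₁ = ½[√(1 + 8Fr₁²) − 1] = ½[√380.07 − 1] = 9.248.
y₂ = 9.248 × 0.2747 = 2.540 ft.
V₂ = q/y₂ = 5.624/2.540 = 2.214 ft/s. E₁ = y₁ + V₁²/2g = 6.783 ft; E₂ = y₂ + V₂²/2g = 2.616 ft. ΔE = E₁ − E₂ = 4.166 ft.
P = γ·Q·ΔE/550 = 62.4 × 174.9 × 4.166 / 550 = 82.67 hp.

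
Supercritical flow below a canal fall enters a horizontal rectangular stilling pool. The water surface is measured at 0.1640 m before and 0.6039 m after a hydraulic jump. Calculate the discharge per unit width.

For a rectangular channel the momentum equation gives q² = ½·g·y₁·y₂·(y₁ + y₂) = ½×9.81×0.1640×0.6039×0.7679 = 0.3730.
q = √0.3730 = 0.6108 m²/s.

q = 0.6108 m²/s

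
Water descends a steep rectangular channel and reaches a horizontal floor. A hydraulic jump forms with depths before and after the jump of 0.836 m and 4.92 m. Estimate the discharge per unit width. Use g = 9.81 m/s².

For a rectangular channel the momentum equation gives q² = ½·g·y₁·y₂·(y₁ + y₂) = ½×9.81×0.836×4.92×5.76 = 116.
q = √116 = 10.8 m²/s.

q = 10.8 m²/s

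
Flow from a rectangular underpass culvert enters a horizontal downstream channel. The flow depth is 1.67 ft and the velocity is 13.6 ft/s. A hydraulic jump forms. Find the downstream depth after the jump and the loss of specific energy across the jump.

Fr₁ = V₁/√(g·y₁) = 13.6/√(32.2×1.67) = 1.85.
By Bélanger, y₂/y₁ = ½[√(1 + 8Fr₁²) − 1] = ½[√28.52 − 1] = 2.17.
y₂ = 2.17 × 1.67 = 3.62 ft.
Head loss: ΔE = (y₂ − y₁)³/(4y₁y₂) = (3.62 − 1.67)³/(4×1.67×3.62) = 7.46/24.2 = 0.308 ft.

y₂ = 3.62 ft; ΔE = 0.308 ft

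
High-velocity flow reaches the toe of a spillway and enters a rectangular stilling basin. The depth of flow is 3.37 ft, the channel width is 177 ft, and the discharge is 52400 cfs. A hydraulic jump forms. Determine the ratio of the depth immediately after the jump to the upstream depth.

y₂/y₁ = 11.4

q = Q/b = 52400/177 = 296 ft²/s; V₁ = q/y₁ = 87.8 ft/s. Fr₁ = V₁/√(g·y₁) = 8.43.
Sequent-depth ratio: y₂/y₁ = ½[√(1 + 8Fr₁²) − 1] = ½[√569.9 − 1] = 11.4.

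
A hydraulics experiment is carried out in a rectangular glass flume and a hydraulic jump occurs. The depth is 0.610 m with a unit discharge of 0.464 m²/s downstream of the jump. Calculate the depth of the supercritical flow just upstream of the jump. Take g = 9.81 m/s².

y₁ = 0.101 m

V₂ = q/y₂ = 0.464/0.610 = 0.761 m/s; Fr₂ = V₂/√(g·y₂) = 0.311.
Since the conjugate-depth ratio holds either way, y₁/y₂ = ½[√(1 + 8Fr₂²) − 1] = ½[√1.774 − 1] = 0.166.
y₁ = 0.166 × 0.610 = 0.101 m.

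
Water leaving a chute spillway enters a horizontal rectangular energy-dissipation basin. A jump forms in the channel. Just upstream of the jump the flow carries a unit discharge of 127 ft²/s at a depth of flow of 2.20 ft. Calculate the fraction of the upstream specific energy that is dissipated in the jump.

V₁ = q/y₁ = 127/2.20 = 57.7 ft/s. Fr₁ = V₁/√(g·y₁) = 57.7/√(32.2×2.20) = 6.86.
Bélanger equation: y₂/y₁ = ½[√(1 + 8Fr₁²) − 1] = ½[√377.3 − 1] = 9.21.
y₂ = 9.21 × 2.20 = 20.3 ft.
E₁ = y₁ + V₁²/2g = 53.9 ft. ΔE = (y₂ − y₁)³/(4y₁y₂) = 33.1 ft. ΔE/E₁ = 33.1/53.9 = 0.613.

ΔE/E₁ = 0.613 (61.3%)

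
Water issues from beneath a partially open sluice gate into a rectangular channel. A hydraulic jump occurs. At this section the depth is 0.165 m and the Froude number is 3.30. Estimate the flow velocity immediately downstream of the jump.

V₂ = 1.00 m/s

Fr₁ = 3.30 (given).
Conjugate-depth relation: y₂/y₁ = ½[√(1 + 8Fr₁²) − 1] = ½[√88.12 − 1] = 4.19.
y₂ = 4.19 × 0.165 = 0.692 m.
V₁ = Fr₁·√(g·y₁) = 3.30×√(9.81×0.165) = 4.20 m/s; q = V₁·y₁ = 0.693 m²/s.
V₂ = q/y₂ = 0.693/0.692 = 1.00 m/s.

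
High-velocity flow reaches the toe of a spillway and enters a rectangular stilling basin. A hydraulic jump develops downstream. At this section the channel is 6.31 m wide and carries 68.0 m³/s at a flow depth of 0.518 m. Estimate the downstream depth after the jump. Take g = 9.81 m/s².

q = Q/b = 68.0/6.31 = 10.8 m²/s; V₁ = q/y₁ = 20.8 m/s. Fr₁ = V₁/√(g·y₁) = 9.23.
Conjugate-depth relation: y₂/y₁ = ½[√(1 + 8Fr₁²) − 1] = ½[√682.4 − 1] = 12.6.
y₂ = 12.6 × 0.518 = 6.51 m.

y₂ = 6.51 m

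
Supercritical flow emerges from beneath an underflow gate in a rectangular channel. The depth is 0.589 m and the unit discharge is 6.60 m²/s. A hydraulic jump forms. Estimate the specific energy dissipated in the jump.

V₁ = q/y₁ = 6.60/0.589 = 11.2 m/s. Fr₁ = V₁/√(g·y₁) = 11.2/√(9.81×0.589) = 4.66.
Sequent-depth ratio: y₂/y₁ = ½[√(1 + 8Fr₁²) − 1] = ½[√174.8 − 1] = 6.11.
y₂ = 6.11 × 0.589 = 3.60 m.
Head loss: ΔE = (y₂ − y₁)³/(4y₁y₂) = (3.60 − 0.589)³/(4×0.589×3.60) = 27.3/8.48 = 3.22 m.

ΔE = 3.22 m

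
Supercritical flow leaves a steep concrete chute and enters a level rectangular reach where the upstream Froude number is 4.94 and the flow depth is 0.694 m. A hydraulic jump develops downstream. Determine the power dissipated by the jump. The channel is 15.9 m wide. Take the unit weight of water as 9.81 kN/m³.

P = 6206 kW

Fr₁ = 4.94 (given).
From the momentum equation for a rectangular channel, y₂/y₁ = ½[√(1 + 8Fr₁²) − 1] = ½[√196.2 − 1] = 6.50.
y₂ = 6.50 × 0.694 = 4.51 m.
V₁ = Fr₁·√(g·y₁) = 4.94×√(9.81×0.694) = 12.9 m/s; q = V₁·y₁ = 8.95 m²/s. V₂ = q/y₂ = 8.95/4.51 = 1.98 m/s. E₁ = y₁ + V₁²/2g = 9.16 m; E₂ = y₂ + V₂²/2g = 4.71 m. ΔE = E₁ − E₂ = 4.45 m.
Q = q·b = 8.95 × 15.9 = 142 m³/s. P = γ·Q·ΔE = 9.81 × 142 × 4.45 = 6206 kW.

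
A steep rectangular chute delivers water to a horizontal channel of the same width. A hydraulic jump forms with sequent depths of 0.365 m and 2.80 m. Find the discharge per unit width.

q = 3.98 m²/s

For a rectangular channel the momentum equation gives q² = ½·g·y₁·y₂·(y₁ + y₂) = ½×9.81×0.365×2.80×3.17 = 15.9.
q = √15.9 = 3.98 m²/s.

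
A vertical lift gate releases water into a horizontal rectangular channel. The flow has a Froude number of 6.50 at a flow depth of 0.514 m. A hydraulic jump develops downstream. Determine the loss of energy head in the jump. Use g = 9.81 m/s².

ΔE = 6.75 m

Fr₁ = 6.50 (given).
From the momentum equation for a rectangular channel, y₂/y₁ = ½[√(1 + 8Fr₁²) − 1] = ½[√339.0 − 1] = 8.71.
y₂ = 8.71 × 0.514 = 4.47 m.
V₁ = Fr₁·√(g·y₁) = 6.50×√(9.81×0.514) = 14.6 m/s; q = V₁·y₁ = 7.50 m²/s. V₂ = q/y₂ = 7.50/4.47 = 1.68 m/s. E₁ = y₁ + V₁²/2g = 11.4 m; E₂ = y₂ + V₂²/2g = 4.62 m. ΔE = E₁ − E₂ = 6.75 m.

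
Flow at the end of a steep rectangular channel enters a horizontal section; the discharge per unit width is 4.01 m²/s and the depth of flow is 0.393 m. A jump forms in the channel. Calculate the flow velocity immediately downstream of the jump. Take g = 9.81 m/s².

V₂ = 1.49 m/s

V₁ = q/y₁ = 4.01/0.393 = 10.2 m/s. Fr₁ = V₁/√(g·y₁) = 10.2/√(9.81×0.393) = 5.20.
Sequent-depth ratio: y₂/y₁ = ½[√(1 + 8Fr₁²) − 1] = ½[√217.0 − 1] = 6.87.
y₂ = 6.87 × 0.393 = 2.70 m.
V₂ = q/y₂ = 4.01/2.70 = 1.49 m/s.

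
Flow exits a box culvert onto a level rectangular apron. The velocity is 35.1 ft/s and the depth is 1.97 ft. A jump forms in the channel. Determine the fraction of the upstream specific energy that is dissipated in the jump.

ΔE/E₁ = 0.436 (43.6%)

Fr₁ = V₁/√(g·y₁) = 35.1/√(32.2×1.97) = 4.41.
By Bélanger, y₂/y₁ = ½[√(1 + 8Fr₁²) − 1] = ½[√156.4 − 1] = 5.75.
y₂ = 5.75 × 1.97 = 11.3 ft.
E₁ = y₁ + V₁²/2g = 21.1 ft. ΔE = (y₂ − y₁)³/(4y₁y₂) = 9.19 ft. ΔE/E₁ = 9.19/21.1 = 0.436.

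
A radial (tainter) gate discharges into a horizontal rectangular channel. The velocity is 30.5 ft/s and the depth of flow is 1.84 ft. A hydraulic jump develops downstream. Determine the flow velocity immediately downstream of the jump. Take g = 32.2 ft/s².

V₂ = 5.95 ft/s

Fr₁ = V₁/√(g·y₁) = 30.5/√(32.2×1.84) = 3.96.
Conjugate-depth relation: y₂/y₁ = ½[√(1 + 8Fr₁²) − 1] = ½[√126.6 − 1] = 5.13.
y₂ = 5.13 × 1.84 = 9.43 ft.
q = V₁·y₁ = 30.5 × 1.84 = 56.1 ft²/s.
V₂ = q/y₂ = 56.1/9.43 = 5.95 ft/s.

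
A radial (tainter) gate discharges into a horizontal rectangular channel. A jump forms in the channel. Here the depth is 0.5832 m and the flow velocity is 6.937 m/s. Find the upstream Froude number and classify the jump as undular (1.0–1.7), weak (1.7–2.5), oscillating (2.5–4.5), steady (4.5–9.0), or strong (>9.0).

Fr₁ = 2.900; oscillating jump

Fr₁ = V₁/√(g·y₁) = 6.937/√(9.81×0.5832) = 2.900.
Fr₁ = 2.900 lies in the oscillating range.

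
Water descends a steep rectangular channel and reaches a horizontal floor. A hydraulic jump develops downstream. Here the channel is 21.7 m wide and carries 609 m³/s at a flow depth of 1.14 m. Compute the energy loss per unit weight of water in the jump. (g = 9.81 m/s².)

q = Q/b = 609/21.7 = 28.1 m²/s; V₁ = q/y₁ = 24.6 m/s. Fr₁ = V₁/√(g·y₁) = 7.36.
Sequent-depth ratio: y₂/y₁ = ½[√(1 + 8Fr₁²) − 1] = ½[√434.5 − 1] = 9.92.
y₂ = 9.92 × 1.14 = 11.3 m.
Head loss: ΔE = (y₂ − y₁)³/(4y₁y₂) = (11.3 − 1.14)³/(4×1.14×11.3) = 1052/51.6 = 20.4 m.

ΔE = 20.4 m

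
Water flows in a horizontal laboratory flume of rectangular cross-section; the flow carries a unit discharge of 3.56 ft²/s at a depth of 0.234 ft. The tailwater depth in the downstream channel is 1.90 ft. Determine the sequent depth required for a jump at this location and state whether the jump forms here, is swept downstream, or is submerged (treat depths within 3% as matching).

V₁ = q/y₁ = 3.56/0.234 = 15.2 ft/s. Fr₁ = V₁/√(g·y₁) = 15.2/√(32.2×0.234) = 5.54.
Bélanger equation: y₂/y₁ = ½[√(1 + 8Fr₁²) − 1] = ½[√246.7 − 1] = 7.35.
y₂ = 7.35 × 0.234 = 1.72 ft.
Tailwater y_tw = 1.90 ft: y_tw > y₂, so the jump is submerged.

y₂ = 1.72 ft; the jump is submerged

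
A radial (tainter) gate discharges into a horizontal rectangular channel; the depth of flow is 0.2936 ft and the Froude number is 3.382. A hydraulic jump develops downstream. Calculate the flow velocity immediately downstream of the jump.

V₂ = 2.413 ft/s

Fr₁ = 3.382 (given).
Sequent-depth ratio: y₂/y₁ = ½[√(1 + 8Fr₁²) − 1] = ½[√92.503 − 1] = 4.309.
y₂ = 4.309 × 0.2936 = 1.265 ft.
V₁ = Fr₁·√(g·y₁) = 3.382×√(32.2×0.2936) = 10.40 ft/s; q = V₁·y₁ = 3.053 ft²/s.
V₂ = q/y₂ = 3.053/1.265 = 2.413 ft/s.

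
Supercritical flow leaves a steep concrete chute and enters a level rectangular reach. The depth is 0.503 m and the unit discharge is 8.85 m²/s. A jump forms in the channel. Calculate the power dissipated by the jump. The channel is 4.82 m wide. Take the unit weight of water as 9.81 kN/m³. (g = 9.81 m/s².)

P = 4501 kW

V₁ = q/y₁ = 8.85/0.503 = 17.6 m/s. Fr₁ = V₁/√(g·y₁) = 17.6/√(9.81×0.503) = 7.92.
Bélanger equation: y₂/y₁ = ½[√(1 + 8Fr₁²) − 1] = ½[√502.9 − 1] = 10.7.
y₂ = 10.7 × 0.503 = 5.39 m.
V₂ = q/y₂ = 8.85/5.39 = 1.64 m/s. E₁ = y₁ + V₁²/2g = 16.3 m; E₂ = y₂ + V₂²/2g = 5.53 m. ΔE = E₁ − E₂ = 10.8 m.
Q = q·b = 8.85 × 4.82 = 42.7 m³/s. P = γ·Q·ΔE = 9.81 × 42.7 × 10.8 = 4501 kW.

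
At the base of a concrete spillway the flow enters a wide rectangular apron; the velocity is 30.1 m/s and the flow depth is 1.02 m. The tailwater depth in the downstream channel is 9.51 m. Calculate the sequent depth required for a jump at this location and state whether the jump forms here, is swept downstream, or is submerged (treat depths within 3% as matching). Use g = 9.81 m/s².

Fr₁ = V₁/√(g·y₁) = 30.1/√(9.81×1.02) = 9.52.
By Bélanger, y₂/y₁ = ½[√(1 + 8Fr₁²) − 1] = ½[√725.4 − 1] = 13.0.
y₂ = 13.0 × 1.02 = 13.2 m.
Tailwater y_tw = 9.51 m: y_tw < y₂, so the jump is swept downstream.

y₂ = 13.2 m; the jump is swept downstream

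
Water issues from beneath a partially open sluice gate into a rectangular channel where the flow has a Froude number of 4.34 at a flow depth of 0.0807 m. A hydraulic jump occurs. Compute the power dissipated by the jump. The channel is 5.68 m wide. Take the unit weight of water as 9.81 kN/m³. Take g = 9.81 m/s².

Fr₁ = 4.34 (given).
Bélanger equation: y₂/y₁ = ½[√(1 + 8Fr₁²) − 1] = ½[√151.7 − 1] = 5.66.
y₂ = 5.66 × 0.0807 = 0.457 m.
V₁ = Fr₁·√(g·y₁) = 4.34×√(9.81×0.0807) = 3.86 m/s; q = V₁·y₁ = 0.312 m²/s. V₂ = q/y₂ = 0.312/0.457 = 0.682 m/s. E₁ = y₁ + V₁²/2g = 0.841 m; E₂ = y₂ + V₂²/2g = 0.480 m. ΔE = E₁ − E₂ = 0.360 m.
Q = q·b = 0.312 × 5.68 = 1.77 m³/s. P = γ·Q·ΔE = 9.81 × 1.77 × 0.360 = 6.26 kW.

P = 6.26 kW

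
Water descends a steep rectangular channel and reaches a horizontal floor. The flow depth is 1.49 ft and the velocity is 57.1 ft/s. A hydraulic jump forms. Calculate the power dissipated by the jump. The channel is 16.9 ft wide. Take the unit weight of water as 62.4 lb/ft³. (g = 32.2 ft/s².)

P = 5721 hp

Fr₁ = V₁/√(g·y₁) = 57.1/√(32.2×1.49) = 8.24.
By Bélanger, y₂/y₁ = ½[√(1 + 8Fr₁²) − 1] = ½[√544.7 − 1] = 11.2.
y₂ = 11.2 × 1.49 = 16.6 ft.
q = V₁·y₁ = 57.1 × 1.49 = 85.1 ft²/s. V₂ = q/y₂ = 85.1/16.6 = 5.11 ft/s. E₁ = y₁ + V₁²/2g = 52.1 ft; E₂ = y₂ + V₂²/2g = 17.0 ft. ΔE = E₁ − E₂ = 35.1 ft.
Q = q·b = 85.1 × 16.9 = 1438 cfs. P = γ·Q·ΔE/550 = 62.4 × 1438 × 35.1 / 550 = 5721 hp.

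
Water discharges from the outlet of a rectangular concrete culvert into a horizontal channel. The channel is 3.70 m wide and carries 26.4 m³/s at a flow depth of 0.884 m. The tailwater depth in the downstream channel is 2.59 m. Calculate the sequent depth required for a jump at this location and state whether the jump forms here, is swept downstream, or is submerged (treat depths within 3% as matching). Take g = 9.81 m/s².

q = Q/b = 26.4/3.70 = 7.14 m²/s; V₁ = q/y₁ = 8.07 m/s. Fr₁ = V₁/√(g·y₁) = 2.74.
Conjugate-depth relation: y₂/y₁ = ½[√(1 + 8Fr₁²) − 1] = ½[√61.10 − 1] = 3.41.
y₂ = 3.41 × 0.884 = 3.01 m.
Tailwater y_tw = 2.59 m: y_tw < y₂, so the jump is swept downstream.

y₂ = 3.01 m; the jump is swept downstream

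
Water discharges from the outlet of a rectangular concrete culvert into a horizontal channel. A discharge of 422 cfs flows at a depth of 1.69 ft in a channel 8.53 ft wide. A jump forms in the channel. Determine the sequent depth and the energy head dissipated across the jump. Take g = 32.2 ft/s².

q = Q/b = 422/8.53 = 49.5 ft²/s; V₁ = q/y₁ = 29.3 ft/s. Fr₁ = V₁/√(g·y₁) = 3.97.
By Bélanger, y₂/y₁ = ½[√(1 + 8Fr₁²) − 1] = ½[√127.0 − 1] = 5.13.
y₂ = 5.13 × 1.69 = 8.68 ft.
Head loss: ΔE = (y₂ − y₁)³/(4y₁y₂) = (8.68 − 1.69)³/(4×1.69×8.68) = 341/58.7 = 5.81 ft.

y₂ = 8.68 ft; ΔE = 5.81 ft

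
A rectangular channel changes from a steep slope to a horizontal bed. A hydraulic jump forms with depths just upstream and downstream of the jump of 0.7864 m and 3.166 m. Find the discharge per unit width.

For a rectangular channel the momentum equation gives q² = ½·g·y₁·y₂·(y₁ + y₂) = ½×9.81×0.7864×3.166×3.952 = 48.27.
q = √48.27 = 6.947 m²/s.

q = 6.947 m²/s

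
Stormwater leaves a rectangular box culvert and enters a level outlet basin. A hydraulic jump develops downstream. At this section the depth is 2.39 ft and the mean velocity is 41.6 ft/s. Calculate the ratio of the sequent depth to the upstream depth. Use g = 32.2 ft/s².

y₂/y₁ = 6.22

Fr₁ = V₁/√(g·y₁) = 41.6/√(32.2×2.39) = 4.74.
By Bélanger, y₂/y₁ = ½[√(1 + 8Fr₁²) − 1] = ½[√180.9 − 1] = 6.22.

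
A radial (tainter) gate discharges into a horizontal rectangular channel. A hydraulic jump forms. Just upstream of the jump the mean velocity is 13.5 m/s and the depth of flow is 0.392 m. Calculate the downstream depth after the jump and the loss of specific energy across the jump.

Fr₁ = V₁/√(g·y₁) = 13.5/√(9.81×0.392) = 6.88.
From the momentum equation for a rectangular channel, y₂/y₁ = ½[√(1 + 8Fr₁²) − 1] = ½[√380.1 − 1] = 9.25.
y₂ = 9.25 × 0.392 = 3.63 m.
Head loss: ΔE = (y₂ − y₁)³/(4y₁y₂) = (3.63 − 0.392)³/(4×0.392×3.63) = 33.8/5.68 = 5.95 m.

y₂ = 3.63 m; ΔE = 5.95 m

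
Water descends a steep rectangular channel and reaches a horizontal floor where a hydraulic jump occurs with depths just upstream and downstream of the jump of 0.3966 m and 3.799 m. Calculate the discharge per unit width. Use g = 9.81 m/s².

For a rectangular channel the momentum equation gives q² = ½·g·y₁·y₂·(y₁ + y₂) = ½×9.81×0.3966×3.799×4.196 = 31.01.
q = √31.01 = 5.568 m²/s.

q = 5.568 m²/s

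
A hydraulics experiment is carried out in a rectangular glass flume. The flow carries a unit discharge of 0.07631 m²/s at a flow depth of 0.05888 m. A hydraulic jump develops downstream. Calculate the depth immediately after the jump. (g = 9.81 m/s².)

y₂ = 0.1156 m

V₁ = q/y₁ = 0.07631/0.05888 = 1.296 m/s. Fr₁ = V₁/√(g·y₁) = 1.296/√(9.81×0.05888) = 1.705.
By Bélanger, y₂/y₁ = ½[√(1 + 8Fr₁²) − 1] = ½[√24.264 − 1] = 1.963.
y₂ = 1.963 × 0.05888 = 0.1156 m.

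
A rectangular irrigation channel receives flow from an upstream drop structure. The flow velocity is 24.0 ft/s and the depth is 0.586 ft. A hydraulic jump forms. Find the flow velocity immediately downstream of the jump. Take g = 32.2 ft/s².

Fr₁ = V₁/√(g·y₁) = 24.0/√(32.2×0.586) = 5.53.
Bélanger equation: y₂/y₁ = ½[√(1 + 8Fr₁²) − 1] = ½[√245.2 − 1] = 7.33.
y₂ = 7.33 × 0.586 = 4.30 ft.
q = V₁·y₁ = 24.0 × 0.586 = 14.1 ft²/s.
V₂ = q/y₂ = 14.1/4.30 = 3.27 ft/s.

V₂ = 3.27 ft/s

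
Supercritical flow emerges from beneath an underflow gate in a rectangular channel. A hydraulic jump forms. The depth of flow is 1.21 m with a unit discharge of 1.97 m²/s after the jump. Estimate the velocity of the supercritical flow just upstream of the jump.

V₂ = q/y₂ = 1.97/1.21 = 1.63 m/s; Fr₂ = V₂/√(g·y₂) = 0.473.
The Bélanger relation is symmetric: y₁/y₂ = ½[√(1 + 8Fr₂²) − 1] = ½[√2.786 − 1] = 0.335.
y₁ = 0.335 × 1.21 = 0.405 m.
V₁ = q/y₁ = 1.97/0.405 = 4.87 m/s.

V₁ = 4.87 m/s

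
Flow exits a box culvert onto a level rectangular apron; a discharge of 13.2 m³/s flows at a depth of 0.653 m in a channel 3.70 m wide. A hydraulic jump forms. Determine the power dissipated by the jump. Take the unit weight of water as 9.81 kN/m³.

q = Q/b = 13.2/3.70 = 3.57 m²/s; V₁ = q/y₁ = 5.46 m/s. Fr₁ = V₁/√(g·y₁) = 2.16.
From the momentum equation for a rectangular channel, y₂/y₁ = ½[√(1 + 8Fr₁²) − 1] = ½[√38.28 − 1] = 2.59.
y₂ = 2.59 × 0.653 = 1.69 m.
V₂ = q/y₂ = 3.57/1.69 = 2.11 m/s. E₁ = y₁ + V₁²/2g = 2.17 m; E₂ = y₂ + V₂²/2g = 1.92 m. ΔE = E₁ − E₂ = 0.255 m.
P = γ·Q·ΔE = 9.81 × 13.2 × 0.255 = 33.0 kW.

P = 33.0 kW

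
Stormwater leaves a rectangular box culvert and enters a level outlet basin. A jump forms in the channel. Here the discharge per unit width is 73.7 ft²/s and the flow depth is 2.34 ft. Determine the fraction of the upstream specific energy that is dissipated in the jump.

V₁ = q/y₁ = 73.7/2.34 = 31.5 ft/s. Fr₁ = V₁/√(g·y₁) = 31.5/√(32.2×2.34) = 3.63.
Bélanger equation: y₂/y₁ = ½[√(1 + 8Fr₁²) − 1] = ½[√106.3 − 1] = 4.66.
y₂ = 4.66 × 2.34 = 10.9 ft.
E₁ = y₁ + V₁²/2g = 17.7 ft. ΔE = (y₂ − y₁)³/(4y₁y₂) = 6.14 ft. ΔE/E₁ = 6.14/17.7 = 0.346.

ΔE/E₁ = 0.346 (34.6%)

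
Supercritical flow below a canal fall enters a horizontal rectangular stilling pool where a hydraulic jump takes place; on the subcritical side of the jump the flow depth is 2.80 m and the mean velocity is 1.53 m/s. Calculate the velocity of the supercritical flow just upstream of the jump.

Fr₂ = V₂/√(g·y₂) = 1.53/√(9.81×2.80) = 0.292.
The Bélanger relation is symmetric: y₁/y₂ = ½[√(1 + 8Fr₂²) − 1] = ½[√1.682 − 1] = 0.148.
y₁ = 0.148 × 2.80 = 0.416 m.
V₁ = q/y₁ = 4.28/0.416 = 10.3 m/s.

V₁ = 10.3 m/s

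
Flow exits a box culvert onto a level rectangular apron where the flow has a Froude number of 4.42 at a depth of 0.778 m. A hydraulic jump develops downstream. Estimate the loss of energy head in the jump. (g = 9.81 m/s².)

ΔE = 3.66 m

Fr₁ = 4.42 (given).
Sequent-depth ratio: y₂/y₁ = ½[√(1 + 8Fr₁²) − 1] = ½[√157.3 − 1] = 5.77.
y₂ = 5.77 × 0.778 = 4.49 m.
V₁ = Fr₁·√(g·y₁) = 4.42×√(9.81×0.778) = 12.2 m/s; q = V₁·y₁ = 9.50 m²/s. V₂ = q/y₂ = 9.50/4.49 = 2.12 m/s. E₁ = y₁ + V₁²/2g = 8.38 m; E₂ = y₂ + V₂²/2g = 4.72 m. ΔE = E₁ − E₂ = 3.66 m.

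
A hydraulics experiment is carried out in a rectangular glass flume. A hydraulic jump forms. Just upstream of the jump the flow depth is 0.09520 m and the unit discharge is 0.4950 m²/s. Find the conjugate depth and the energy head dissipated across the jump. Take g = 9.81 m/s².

V₁ = q/y₁ = 0.4950/0.09520 = 5.200 m/s. Fr₁ = V₁/√(g·y₁) = 5.200/√(9.81×0.09520) = 5.380.
Conjugate-depth relation: y₂/y₁ = ½[√(1 + 8Fr₁²) − 1] = ½[√232.59 − 1] = 7.125.
y₂ = 7.125 × 0.09520 = 0.6783 m.
V₂ = q/y₂ = 0.4950/0.6783 = 0.7297 m/s. E₁ = y₁ + V₁²/2g = 1.473 m; E₂ = y₂ + V₂²/2g = 0.7055 m. ΔE = E₁ − E₂ = 0.7677 m.

y₂ = 0.6783 m; ΔE = 0.7677 m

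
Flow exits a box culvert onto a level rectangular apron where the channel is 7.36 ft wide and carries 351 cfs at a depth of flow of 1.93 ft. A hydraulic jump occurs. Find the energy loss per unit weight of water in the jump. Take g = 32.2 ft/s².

q = Q/b = 351/7.36 = 47.7 ft²/s; V₁ = q/y₁ = 24.7 ft/s. Fr₁ = V₁/√(g·y₁) = 3.13.
By Bélanger, y₂/y₁ = ½[√(1 + 8Fr₁²) − 1] = ½[√79.60 − 1] = 3.96.
y₂ = 3.96 × 1.93 = 7.64 ft.
Head loss: ΔE = (y₂ − y₁)³/(4y₁y₂) = (7.64 − 1.93)³/(4×1.93×7.64) = 187/59.0 = 3.16 ft.

ΔE = 3.16 ft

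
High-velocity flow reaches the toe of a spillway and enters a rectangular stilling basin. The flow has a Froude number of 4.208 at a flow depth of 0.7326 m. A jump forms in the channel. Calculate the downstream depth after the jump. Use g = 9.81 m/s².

y₂ = 4.009 m

Fr₁ = 4.208 (given).
Conjugate-depth relation: y₂/y₁ = ½[√(1 + 8Fr₁²) − 1] = ½[√142.66 − 1] = 5.472.
y₂ = 5.472 × 0.7326 = 4.009 m.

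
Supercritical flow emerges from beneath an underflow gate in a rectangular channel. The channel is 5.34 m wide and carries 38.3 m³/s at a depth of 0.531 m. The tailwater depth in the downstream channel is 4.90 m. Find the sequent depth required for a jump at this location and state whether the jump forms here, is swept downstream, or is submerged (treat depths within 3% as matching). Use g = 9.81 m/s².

q = Q/b = 38.3/5.34 = 7.17 m²/s; V₁ = q/y₁ = 13.5 m/s. Fr₁ = V₁/√(g·y₁) = 5.92.
Bélanger equation: y₂/y₁ = ½[√(1 + 8Fr₁²) − 1] = ½[√281.2 − 1] = 7.88.
y₂ = 7.88 × 0.531 = 4.19 m.
Tailwater y_tw = 4.90 m: y_tw > y₂, so the jump is submerged.

y₂ = 4.19 m; the jump is submerged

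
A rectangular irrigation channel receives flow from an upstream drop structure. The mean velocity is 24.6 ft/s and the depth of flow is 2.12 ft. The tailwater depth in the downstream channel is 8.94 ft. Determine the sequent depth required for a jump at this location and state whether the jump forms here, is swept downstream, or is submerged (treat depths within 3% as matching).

Fr₁ = V₁/√(g·y₁) = 24.6/√(32.2×2.12) = 2.98.
From the momentum equation for a rectangular channel, y₂/y₁ = ½[√(1 + 8Fr₁²) − 1] = ½[√71.92 − 1] = 3.74.
y₂ = 3.74 × 2.12 = 7.93 ft.
Tailwater y_tw = 8.94 ft: y_tw > y₂, so the jump is submerged.

y₂ = 7.93 ft; the jump is submerged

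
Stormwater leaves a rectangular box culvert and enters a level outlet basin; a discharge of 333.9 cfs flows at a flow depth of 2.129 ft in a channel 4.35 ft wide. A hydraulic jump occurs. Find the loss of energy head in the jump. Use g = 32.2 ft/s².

q = Q/b = 333.9/4.35 = 76.76 ft²/s; V₁ = q/y₁ = 36.05 ft/s. Fr₁ = V₁/√(g·y₁) = 4.354.
Sequent-depth ratio: y₂/y₁ = ½[√(1 + 8Fr₁²) − 1] = ½[√152.69 − 1] = 5.678.
y₂ = 5.678 × 2.129 = 12.09 ft.
V₂ = q/y₂ = 76.76/12.09 = 6.349 ft/s. E₁ = y₁ + V₁²/2g = 22.31 ft; E₂ = y₂ + V₂²/2g = 12.72 ft. ΔE = E₁ − E₂ = 9.598 ft.

ΔE = 9.598 ft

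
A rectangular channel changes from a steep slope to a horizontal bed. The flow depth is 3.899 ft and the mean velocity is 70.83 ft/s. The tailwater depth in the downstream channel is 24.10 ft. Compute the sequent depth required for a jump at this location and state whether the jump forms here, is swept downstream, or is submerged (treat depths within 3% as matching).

Fr₁ = V₁/√(g·y₁) = 70.83/√(32.2×3.899) = 6.321.
Bélanger equation: y₂/y₁ = ½[√(1 + 8Fr₁²) − 1] = ½[√320.68 − 1] = 8.454.
y₂ = 8.454 × 3.899 = 32.96 ft.
Tailwater y_tw = 24.10 ft: y_tw < y₂, so the jump is swept downstream.

y₂ = 32.96 ft; the jump is swept downstream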